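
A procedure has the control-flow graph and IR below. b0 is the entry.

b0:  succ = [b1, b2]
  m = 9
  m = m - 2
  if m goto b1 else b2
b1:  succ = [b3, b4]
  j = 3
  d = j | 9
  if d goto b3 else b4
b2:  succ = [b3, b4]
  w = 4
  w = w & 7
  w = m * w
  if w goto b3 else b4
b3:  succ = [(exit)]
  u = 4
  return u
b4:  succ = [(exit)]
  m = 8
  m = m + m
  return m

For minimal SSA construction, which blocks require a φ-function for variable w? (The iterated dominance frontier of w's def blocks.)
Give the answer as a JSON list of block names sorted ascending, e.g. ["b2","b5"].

idom tree: b1←b0 b2←b0 b3←b0 b4←b0
Join-block Dom:
  b3: preds {b1,b2}: {b0,b1} ∩ {b0,b2} = {b0}; idom=b0
  b4: preds {b1,b2}: {b0,b1} ∩ {b0,b2} = {b0}; idom=b0

DF walk-up:
  b3←b1: walk b1 to b0
  b3←b2: walk b2 to b0
  b4←b1: walk b1 to b0
  b4←b2: walk b2 to b0
  b0: DF=∅
  b1: DF={b3,b4}
  b2: DF={b3,b4}
  b3: DF=∅
  b4: DF=∅

φ for w: defs {b2}
  DF⁺ = {b3,b4}

Answer: ["b3", "b4"]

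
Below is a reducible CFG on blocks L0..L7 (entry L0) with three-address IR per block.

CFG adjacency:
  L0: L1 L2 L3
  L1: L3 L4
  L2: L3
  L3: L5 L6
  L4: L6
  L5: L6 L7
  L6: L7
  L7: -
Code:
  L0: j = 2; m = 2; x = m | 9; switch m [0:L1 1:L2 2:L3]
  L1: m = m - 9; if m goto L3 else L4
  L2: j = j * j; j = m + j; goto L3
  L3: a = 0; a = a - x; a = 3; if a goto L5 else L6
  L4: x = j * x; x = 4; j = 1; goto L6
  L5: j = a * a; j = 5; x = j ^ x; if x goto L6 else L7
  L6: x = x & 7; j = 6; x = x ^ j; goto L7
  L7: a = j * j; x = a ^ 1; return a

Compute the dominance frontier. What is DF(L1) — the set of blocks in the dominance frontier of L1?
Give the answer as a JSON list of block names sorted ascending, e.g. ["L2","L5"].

idom tree: L1←L0 L2←L0 L3←L0 L4←L1 L5←L3 L6←L0 L7←L0
Join-block Dom:
  L3: preds {L0,L1,L2}: {L0} ∩ {L0,L1} ∩ {L0,L2} = {L0}; idom=L0
  L6: preds {L3,L4,L5}: {L0,L3} ∩ {L0,L1,L4} ∩ {L0,L3,L5} = {L0}; idom=L0
  L7: preds {L5,L6}: {L0,L3,L5} ∩ {L0,L6} = {L0}; idom=L0

DF walk-up:
  join L3 pred L0: · stop@L0
  join L3 pred L1: L1 stop@L0
  join L3 pred L2: L2 stop@L0
  join L6 pred L3: L3 stop@L0
  join L6 pred L4: L4→L1 stop@L0
  join L6 pred L5: L5→L3 stop@L0
  join L7 pred L5: L5→L3 stop@L0
  join L7 pred L6: L6 stop@L0
  DF(L0)=∅
  DF(L1)={L3,L6}
  DF(L2)={L3}
  DF(L3)={L6,L7}
  DF(L4)={L6}
  DF(L5)={L6,L7}
  DF(L6)={L7}
  DF(L7)=∅

DF(L1) = ["L3", "L6"]

Answer: ["L3", "L6"]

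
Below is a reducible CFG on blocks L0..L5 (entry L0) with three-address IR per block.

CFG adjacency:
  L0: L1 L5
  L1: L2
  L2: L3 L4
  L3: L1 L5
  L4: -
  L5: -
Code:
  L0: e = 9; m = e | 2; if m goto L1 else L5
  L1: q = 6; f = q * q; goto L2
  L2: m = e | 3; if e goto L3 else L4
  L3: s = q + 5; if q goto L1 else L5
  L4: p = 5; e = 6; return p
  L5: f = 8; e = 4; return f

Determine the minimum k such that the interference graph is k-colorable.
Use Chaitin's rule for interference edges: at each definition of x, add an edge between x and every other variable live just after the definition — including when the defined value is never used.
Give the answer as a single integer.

Answer: 3

Working:
Block summaries:
  L0 def {e,m} use ∅
  L1 def {f,q} use ∅
  L2 def {m} use {e}
  L3 def {s} use {q}
  L4 def {e,p} use ∅
  L5 def {e,f} use ∅

Live sets:
  live L0: ∅→{e}
  live L1: {e}→{e,q}
  live L2: {e,q}→{e,q}
  live L3: {e,q}→{e}
  live L4: ∅→∅
  live L5: ∅→∅

Interference:
  e: {f,m,p,q,s}
  f: {e,q}
  m: {e,q}
  p: {e}
  q: {e,f,m,s}
  s: {e,q}

Colouring:
  lower bound: {e,f,q} mutually conflict ⇒ χ ≥ 3
  3-colouring: R0={e}  R1={p,q}  R2={f,m,s}
  χ = 3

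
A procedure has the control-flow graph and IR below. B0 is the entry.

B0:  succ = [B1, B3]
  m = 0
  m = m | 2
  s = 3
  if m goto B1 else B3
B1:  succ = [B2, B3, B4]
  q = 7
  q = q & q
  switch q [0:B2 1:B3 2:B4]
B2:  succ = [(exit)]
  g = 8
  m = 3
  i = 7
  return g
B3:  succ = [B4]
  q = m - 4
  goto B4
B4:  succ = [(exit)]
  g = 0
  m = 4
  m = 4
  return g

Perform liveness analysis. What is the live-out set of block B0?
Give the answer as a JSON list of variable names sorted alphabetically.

Block summaries:
  B0: {m,s} / ∅
  B1: {q} / ∅
  B2: {g,i,m} / ∅
  B3: {q} / {m}
  B4: {g,m} / ∅

Backward fixpoint:
  B0 li=∅ lo={m}
  B1 li={m} lo={m}
  B2 li=∅ lo=∅
  B3 li={m} lo=∅
  B4 li=∅ lo=∅

live-out(B0) = ["m"]

Answer: ["m"]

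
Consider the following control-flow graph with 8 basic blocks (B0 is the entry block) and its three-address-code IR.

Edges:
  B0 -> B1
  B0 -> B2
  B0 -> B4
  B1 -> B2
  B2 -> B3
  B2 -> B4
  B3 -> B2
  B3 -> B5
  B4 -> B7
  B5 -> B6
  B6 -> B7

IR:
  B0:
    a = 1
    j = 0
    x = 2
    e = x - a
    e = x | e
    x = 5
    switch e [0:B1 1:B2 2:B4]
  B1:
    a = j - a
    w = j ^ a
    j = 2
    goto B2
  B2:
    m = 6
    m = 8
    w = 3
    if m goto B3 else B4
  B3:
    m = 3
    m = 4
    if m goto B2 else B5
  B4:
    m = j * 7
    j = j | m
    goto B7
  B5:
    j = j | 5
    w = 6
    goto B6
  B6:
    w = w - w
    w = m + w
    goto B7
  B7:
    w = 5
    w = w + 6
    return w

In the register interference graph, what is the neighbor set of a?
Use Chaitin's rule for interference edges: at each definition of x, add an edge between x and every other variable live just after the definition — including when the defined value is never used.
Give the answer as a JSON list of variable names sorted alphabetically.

def/use:
  B0: def={a,e,j,x} ue=∅
  B1: def={a,j,w} ue={a,j}
  B2: def={m,w} ue=∅
  B3: def={m} ue=∅
  B4: def={j,m} ue={j}
  B5: def={j,w} ue={j}
  B6: def={w} ue={m,w}
  B7: def={w} ue=∅

Backward fixpoint:
  B0 li=∅ lo={a,j}
  B1 li={a,j} lo={j}
  B2 li={j} lo={j}
  B3 li={j} lo={j,m}
  B4 li={j} lo=∅
  B5 li={j,m} lo={m,w}
  B6 li={m,w} lo=∅
  B7 li=∅ lo=∅

Interfere edges:
  a: {e,j,x}
  e: {a,j,x}
  j: {a,e,m,w,x}
  m: {j,w}
  w: {j,m}
  x: {a,e,j}

N(a) = ["e", "j", "x"]

Answer: ["e", "j", "x"]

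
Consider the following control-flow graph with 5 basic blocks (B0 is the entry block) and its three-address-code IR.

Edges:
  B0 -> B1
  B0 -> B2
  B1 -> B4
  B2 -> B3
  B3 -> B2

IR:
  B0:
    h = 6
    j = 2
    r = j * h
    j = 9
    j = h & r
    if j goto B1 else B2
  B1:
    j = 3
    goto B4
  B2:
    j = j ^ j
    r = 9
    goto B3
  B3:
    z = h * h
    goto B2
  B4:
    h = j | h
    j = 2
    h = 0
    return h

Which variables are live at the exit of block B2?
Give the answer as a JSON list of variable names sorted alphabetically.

Block summaries:
  B0: {h,j,r} / ∅
  B1: {j} / ∅
  B2: {j,r} / {j}
  B3: {z} / {h}
  B4: {h,j} / {h,j}

Liveness:
  live B0: ∅→{h,j}
  live B1: {h}→{h,j}
  live B2: {h,j}→{h,j}
  live B3: {h,j}→{h,j}
  live B4: {h,j}→∅

live-out(B2) = ["h", "j"]

Answer: ["h", "j"]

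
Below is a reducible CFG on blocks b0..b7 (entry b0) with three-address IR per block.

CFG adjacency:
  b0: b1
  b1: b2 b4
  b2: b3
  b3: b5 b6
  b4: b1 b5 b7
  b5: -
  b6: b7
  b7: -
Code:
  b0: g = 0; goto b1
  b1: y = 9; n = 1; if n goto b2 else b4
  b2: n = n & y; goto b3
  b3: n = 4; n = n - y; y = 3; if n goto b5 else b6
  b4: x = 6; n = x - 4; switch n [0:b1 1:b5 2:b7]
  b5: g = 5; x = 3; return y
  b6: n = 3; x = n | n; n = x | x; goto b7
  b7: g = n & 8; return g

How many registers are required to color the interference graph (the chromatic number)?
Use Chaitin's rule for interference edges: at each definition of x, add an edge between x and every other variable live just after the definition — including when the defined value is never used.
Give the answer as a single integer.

Answer: 2

Working:
Per-block:
  b0: def={g} ue=∅
  b1: def={n,y} ue=∅
  b2: def={n} ue={n,y}
  b3: def={n,y} ue={y}
  b4: def={n,x} ue=∅
  b5: def={g,x} ue={y}
  b6: def={n,x} ue=∅
  b7: def={g} ue={n}

Live sets:
  b0: in=∅ out=∅
  b1: in=∅ out={n,y}
  b2: in={n,y} out={y}
  b3: in={y} out={y}
  b4: in={y} out={n,y}
  b5: in={y} out=∅
  b6: in=∅ out={n}
  b7: in={n} out=∅

Interfere edges:
  g↔{y}
  n↔{y}
  x↔{y}
  y↔{g,n,x}

Chromatic number:
  lower bound: {g,y} mutually conflict ⇒ χ ≥ 2
  2-colouring: c0={y}  c1={g,n,x}
  χ = 2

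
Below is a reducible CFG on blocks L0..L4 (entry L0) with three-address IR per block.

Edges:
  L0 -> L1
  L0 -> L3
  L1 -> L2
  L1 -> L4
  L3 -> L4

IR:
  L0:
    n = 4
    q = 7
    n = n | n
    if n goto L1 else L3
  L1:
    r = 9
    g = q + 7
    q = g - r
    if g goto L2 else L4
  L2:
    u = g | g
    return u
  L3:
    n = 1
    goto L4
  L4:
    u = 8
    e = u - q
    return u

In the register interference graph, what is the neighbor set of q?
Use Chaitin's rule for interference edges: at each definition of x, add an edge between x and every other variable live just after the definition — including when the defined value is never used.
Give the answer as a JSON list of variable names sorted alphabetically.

Answer: ["g", "n", "r", "u"]

Analysis:
Per-block:
  L0: {n,q} / ∅
  L1: {g,q,r} / {q}
  L2: {u} / {g}
  L3: {n} / ∅
  L4: {e,u} / {q}

Backward fixpoint:
  L0: in=∅ out={q}
  L1: in={q} out={g,q}
  L2: in={g} out=∅
  L3: in={q} out={q}
  L4: in={q} out=∅

Interfere edges:
  e↔{u}
  g↔{q,r}
  n↔{q}
  q↔{g,n,r,u}
  r↔{g,q}
  u↔{e,q}

N(q) = ["g", "n", "r", "u"]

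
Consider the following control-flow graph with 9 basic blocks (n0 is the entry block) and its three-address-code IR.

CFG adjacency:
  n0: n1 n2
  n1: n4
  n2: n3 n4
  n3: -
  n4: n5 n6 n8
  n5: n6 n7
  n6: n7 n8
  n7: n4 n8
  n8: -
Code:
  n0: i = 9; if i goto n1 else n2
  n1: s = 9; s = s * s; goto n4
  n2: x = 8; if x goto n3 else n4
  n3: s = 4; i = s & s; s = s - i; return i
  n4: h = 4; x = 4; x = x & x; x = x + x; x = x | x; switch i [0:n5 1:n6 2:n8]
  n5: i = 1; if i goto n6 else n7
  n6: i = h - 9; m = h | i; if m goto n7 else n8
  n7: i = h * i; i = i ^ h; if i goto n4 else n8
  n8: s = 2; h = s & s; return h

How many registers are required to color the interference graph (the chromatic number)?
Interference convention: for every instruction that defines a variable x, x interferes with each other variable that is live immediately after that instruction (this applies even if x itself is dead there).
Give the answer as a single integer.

def/use:
  n0 def {i} use ∅
  n1 def {s} use ∅
  n2 def {x} use ∅
  n3 def {i,s} use ∅
  n4 def {h,x} use {i}
  n5 def {i} use ∅
  n6 def {i,m} use {h}
  n7 def {i} use {h,i}
  n8 def {h,s} use ∅

Liveness:
  live n0: ∅→{i}
  live n1: {i}→{i}
  live n2: {i}→{i}
  live n3: ∅→∅
  live n4: {i}→{h}
  live n5: {h}→{h,i}
  live n6: {h}→{h,i}
  live n7: {h,i}→{i}
  live n8: ∅→∅

Conflict graph:
  h — {i,m,x}
  i — {h,m,s,x}
  m — {h,i}
  s — {i}
  x — {h,i}

Registers:
  lower bound: {h,i,m} mutually conflict ⇒ χ ≥ 3
  3-colouring: r0={i}  r1={h,s}  r2={m,x}
  χ = 3

Answer: 3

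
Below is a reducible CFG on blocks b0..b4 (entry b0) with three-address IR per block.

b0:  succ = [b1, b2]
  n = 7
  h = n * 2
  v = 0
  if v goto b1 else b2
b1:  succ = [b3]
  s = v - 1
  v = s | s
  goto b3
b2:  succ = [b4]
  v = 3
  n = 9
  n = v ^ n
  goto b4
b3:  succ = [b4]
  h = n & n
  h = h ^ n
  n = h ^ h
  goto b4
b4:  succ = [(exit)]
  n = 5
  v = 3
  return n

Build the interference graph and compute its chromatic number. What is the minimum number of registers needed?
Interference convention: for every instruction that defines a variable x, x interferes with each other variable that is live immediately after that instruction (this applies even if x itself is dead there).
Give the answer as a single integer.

Answer: 2

Working:
Block summaries:
  b0 def {h,n,v} use ∅
  b1 def {s,v} use {v}
  b2 def {n,v} use ∅
  b3 def {h,n} use {n}
  b4 def {n,v} use ∅

Live sets:
  b0: in=∅ out={n,v}
  b1: in={n,v} out={n}
  b2: in=∅ out=∅
  b3: in={n} out=∅
  b4: in=∅ out=∅

Interference:
  h: {n}
  n: {h,s,v}
  s: {n}
  v: {n}

Registers:
  {h,n} pairwise interfere (2-clique) ⇒ χ ≥ 2
  2-colouring: R0={n}  R1={h,s,v}
  χ = 2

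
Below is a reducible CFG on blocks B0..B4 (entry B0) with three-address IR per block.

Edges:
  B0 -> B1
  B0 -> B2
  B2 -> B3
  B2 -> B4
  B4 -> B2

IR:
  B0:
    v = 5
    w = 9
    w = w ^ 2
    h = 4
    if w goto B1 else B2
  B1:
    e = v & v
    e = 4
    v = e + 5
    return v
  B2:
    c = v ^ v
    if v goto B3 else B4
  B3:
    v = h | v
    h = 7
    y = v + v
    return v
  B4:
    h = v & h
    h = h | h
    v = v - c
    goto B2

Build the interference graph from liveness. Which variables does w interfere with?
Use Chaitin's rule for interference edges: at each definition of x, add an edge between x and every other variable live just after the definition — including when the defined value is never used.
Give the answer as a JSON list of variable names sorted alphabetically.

Answer: ["h", "v"]

Derivation:
Block summaries:
  B0 def {h,v,w} use ∅
  B1 def {e,v} use {v}
  B2 def {c} use {v}
  B3 def {h,v,y} use {h,v}
  B4 def {h,v} use {c,h,v}

Backward fixpoint:
  live B0: ∅→{h,v}
  live B1: {v}→∅
  live B2: {h,v}→{c,h,v}
  live B3: {h,v}→∅
  live B4: {c,h,v}→{h,v}

Interfere edges:
  c — {h,v}
  e — ∅
  h — {c,v,w}
  v — {c,h,w,y}
  w — {h,v}
  y — {v}

N(w) = ["h", "v"]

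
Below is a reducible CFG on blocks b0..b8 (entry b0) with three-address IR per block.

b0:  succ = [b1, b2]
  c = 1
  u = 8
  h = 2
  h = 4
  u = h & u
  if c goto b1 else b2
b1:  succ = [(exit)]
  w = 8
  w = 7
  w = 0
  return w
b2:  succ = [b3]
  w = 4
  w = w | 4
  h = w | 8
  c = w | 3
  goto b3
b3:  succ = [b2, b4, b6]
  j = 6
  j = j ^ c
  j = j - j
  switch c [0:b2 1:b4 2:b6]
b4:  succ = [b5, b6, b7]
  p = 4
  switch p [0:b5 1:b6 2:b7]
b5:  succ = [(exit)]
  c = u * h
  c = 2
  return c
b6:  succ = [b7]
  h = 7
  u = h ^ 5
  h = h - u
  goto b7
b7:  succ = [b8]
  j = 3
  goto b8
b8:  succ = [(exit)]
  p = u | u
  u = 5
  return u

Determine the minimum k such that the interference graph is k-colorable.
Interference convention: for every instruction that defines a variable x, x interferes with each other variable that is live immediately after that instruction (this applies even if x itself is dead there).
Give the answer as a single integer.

Block summaries:
  b0: def={c,h,u} ue=∅
  b1: def={w} ue=∅
  b2: def={c,h,w} ue=∅
  b3: def={j} ue={c}
  b4: def={p} ue=∅
  b5: def={c} ue={h,u}
  b6: def={h,u} ue=∅
  b7: def={j} ue=∅
  b8: def={p,u} ue={u}

Live sets:
  b0 li=∅ lo={u}
  b1 li=∅ lo=∅
  b2 li={u} lo={c,h,u}
  b3 li={c,h,u} lo={h,u}
  b4 li={h,u} lo={h,u}
  b5 li={h,u} lo=∅
  b6 li=∅ lo={u}
  b7 li={u} lo={u}
  b8 li={u} lo=∅

Interference:
  c: {h,j,u}
  h: {c,j,p,u,w}
  j: {c,h,u}
  p: {h,u}
  u: {c,h,j,p,w}
  w: {h,u}

Registers:
  {c,h,j,u} pairwise interfere (4-clique) ⇒ χ ≥ 4
  assign c→r2 h→r0 j→r3 p→r2 u→r1 w→r2 — no edge inside a register ⇒ χ ≤ 4
  χ = 4

Answer: 4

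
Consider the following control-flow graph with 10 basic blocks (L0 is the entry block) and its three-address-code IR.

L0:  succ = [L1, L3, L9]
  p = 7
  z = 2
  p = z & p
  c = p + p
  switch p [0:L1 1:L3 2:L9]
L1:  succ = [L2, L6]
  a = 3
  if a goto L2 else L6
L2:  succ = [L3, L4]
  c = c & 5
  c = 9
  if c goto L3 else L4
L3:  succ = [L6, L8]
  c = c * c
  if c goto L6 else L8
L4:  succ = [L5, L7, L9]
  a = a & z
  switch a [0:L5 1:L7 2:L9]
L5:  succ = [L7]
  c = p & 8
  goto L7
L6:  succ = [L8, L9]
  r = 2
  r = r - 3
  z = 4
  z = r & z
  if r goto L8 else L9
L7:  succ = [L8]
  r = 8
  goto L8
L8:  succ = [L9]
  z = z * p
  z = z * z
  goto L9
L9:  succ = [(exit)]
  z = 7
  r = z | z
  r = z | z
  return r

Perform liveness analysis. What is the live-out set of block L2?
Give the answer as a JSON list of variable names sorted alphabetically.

Answer: ["a", "c", "p", "z"]

Analysis:
Block summaries:
  L0 def {c,p,z} use ∅
  L1 def {a} use ∅
  L2 def {c} use {c}
  L3 def {c} use {c}
  L4 def {a} use {a,z}
  L5 def {c} use {p}
  L6 def {r,z} use ∅
  L7 def {r} use ∅
  L8 def {z} use {p,z}
  L9 def {r,z} use ∅

Live sets:
  L0: in=∅ out={c,p,z}
  L1: in={c,p,z} out={a,c,p,z}
  L2: in={a,c,p,z} out={a,c,p,z}
  L3: in={c,p,z} out={p,z}
  L4: in={a,p,z} out={p,z}
  L5: in={p,z} out={p,z}
  L6: in={p} out={p,z}
  L7: in={p,z} out={p,z}
  L8: in={p,z} out=∅
  L9: in=∅ out=∅

live-out(L2) = ["a", "c", "p", "z"]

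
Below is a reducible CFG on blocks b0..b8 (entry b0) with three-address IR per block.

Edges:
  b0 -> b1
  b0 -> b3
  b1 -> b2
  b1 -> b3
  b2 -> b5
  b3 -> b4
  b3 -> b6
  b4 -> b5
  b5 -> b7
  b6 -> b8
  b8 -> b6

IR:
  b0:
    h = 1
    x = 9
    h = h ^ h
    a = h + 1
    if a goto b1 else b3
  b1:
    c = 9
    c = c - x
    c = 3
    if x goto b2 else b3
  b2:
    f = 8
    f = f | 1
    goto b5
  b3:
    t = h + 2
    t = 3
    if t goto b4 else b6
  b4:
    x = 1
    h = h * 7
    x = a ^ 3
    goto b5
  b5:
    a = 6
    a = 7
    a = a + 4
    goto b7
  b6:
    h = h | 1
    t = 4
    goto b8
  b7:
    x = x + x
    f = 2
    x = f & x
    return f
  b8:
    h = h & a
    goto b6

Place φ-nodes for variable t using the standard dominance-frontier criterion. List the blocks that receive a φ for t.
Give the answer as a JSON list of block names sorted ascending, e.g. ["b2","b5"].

idom tree: b1←b0 b2←b1 b3←b0 b4←b3 b5←b0 b6←b3 b7←b5 b8←b6
Dom at joins:
  b3: preds {b0,b1}: {b0} ∩ {b0,b1} = {b0}; idom=b0
  b5: preds {b2,b4}: {b0,b1,b2} ∩ {b0,b3,b4} = {b0}; idom=b0
  b6: preds {b3,b8}: {b0,b3} ∩ {b0,b3,b6,b8} = {b0,b3}; idom=b3

DF derivation:
  b3←b0: walk · to b0
  b3←b1: walk b1 to b0
  b5←b2: walk b2→b1 to b0
  b5←b4: walk b4→b3 to b0
  b6←b3: walk · to b3
  b6←b8: walk b8→b6 to b3
  b0 → ∅
  b1 → {b3,b5}
  b2 → {b5}
  b3 → {b5}
  b4 → {b5}
  b5 → ∅
  b6 → {b6}
  b7 → ∅
  b8 → {b6}

φ for t: defs {b3,b6}
  DF⁺ = {b5,b6}

Answer: ["b5", "b6"]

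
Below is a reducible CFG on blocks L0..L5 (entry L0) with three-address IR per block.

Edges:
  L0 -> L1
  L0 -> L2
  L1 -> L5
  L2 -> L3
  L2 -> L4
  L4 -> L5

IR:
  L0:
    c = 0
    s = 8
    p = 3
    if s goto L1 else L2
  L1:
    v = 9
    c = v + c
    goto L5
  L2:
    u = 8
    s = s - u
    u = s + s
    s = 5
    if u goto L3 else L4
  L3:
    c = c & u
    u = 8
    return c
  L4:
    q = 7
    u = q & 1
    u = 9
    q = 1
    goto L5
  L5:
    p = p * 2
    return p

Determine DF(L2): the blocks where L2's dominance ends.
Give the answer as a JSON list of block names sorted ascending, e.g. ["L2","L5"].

Answer: ["L5"]

Working:
idom tree: L1←L0 L2←L0 L3←L2 L4←L2 L5←L0
Join-block Dom:
  L5: preds {L1,L4}: {L0,L1} ∩ {L0,L2,L4} = {L0}; idom=L0

DF derivation:
  join L5 pred L1: L1 stop@L0
  join L5 pred L4: L4→L2 stop@L0
  L0: DF=∅
  L1: DF={L5}
  L2: DF={L5}
  L3: DF=∅
  L4: DF={L5}
  L5: DF=∅

DF(L2) = ["L5"]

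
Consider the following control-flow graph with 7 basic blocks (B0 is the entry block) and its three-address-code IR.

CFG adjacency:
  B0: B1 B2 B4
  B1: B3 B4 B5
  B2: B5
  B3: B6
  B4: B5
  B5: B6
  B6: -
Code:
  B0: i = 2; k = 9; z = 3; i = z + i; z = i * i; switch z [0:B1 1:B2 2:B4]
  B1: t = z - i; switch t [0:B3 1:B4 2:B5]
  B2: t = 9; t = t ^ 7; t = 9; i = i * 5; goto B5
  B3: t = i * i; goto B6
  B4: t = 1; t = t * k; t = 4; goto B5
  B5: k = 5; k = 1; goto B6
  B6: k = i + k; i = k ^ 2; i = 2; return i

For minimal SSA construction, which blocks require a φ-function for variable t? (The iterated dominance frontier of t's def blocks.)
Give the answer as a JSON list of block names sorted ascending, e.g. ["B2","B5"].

Answer: ["B4", "B5", "B6"]

Analysis:
idom tree: B1←B0 B2←B0 B3←B1 B4←B0 B5←B0 B6←B0
Dom∩ at merges:
  B4: preds {B0,B1}: {B0} ∩ {B0,B1} = {B0}; idom=B0
  B5: preds {B1,B2,B4}: {B0,B1} ∩ {B0,B2} ∩ {B0,B4} = {B0}; idom=B0
  B6: preds {B3,B5}: {B0,B1,B3} ∩ {B0,B5} = {B0}; idom=B0

DF walk-up:
  join B4 pred B0: · stop@B0
  join B4 pred B1: B1 stop@B0
  join B5 pred B1: B1 stop@B0
  join B5 pred B2: B2 stop@B0
  join B5 pred B4: B4 stop@B0
  join B6 pred B3: B3→B1 stop@B0
  join B6 pred B5: B5 stop@B0
  B0 → ∅
  B1 → {B4,B5,B6}
  B2 → {B5}
  B3 → {B6}
  B4 → {B5}
  B5 → {B6}
  B6 → ∅

φ for t: defs {B1,B2,B3,B4}
  DF⁺ = {B4,B5,B6}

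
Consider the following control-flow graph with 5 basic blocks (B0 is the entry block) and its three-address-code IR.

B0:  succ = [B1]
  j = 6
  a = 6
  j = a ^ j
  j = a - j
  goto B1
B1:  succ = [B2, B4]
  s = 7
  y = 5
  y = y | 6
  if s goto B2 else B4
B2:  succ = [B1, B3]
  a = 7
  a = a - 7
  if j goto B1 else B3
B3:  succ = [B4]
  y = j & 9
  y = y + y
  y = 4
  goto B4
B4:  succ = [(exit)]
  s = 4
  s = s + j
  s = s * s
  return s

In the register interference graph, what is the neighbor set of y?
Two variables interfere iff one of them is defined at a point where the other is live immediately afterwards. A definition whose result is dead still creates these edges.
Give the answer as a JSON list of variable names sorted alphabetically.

Answer: ["j", "s"]

Analysis:
Per-block:
  B0: def={a,j} ue=∅
  B1: def={s,y} ue=∅
  B2: def={a} ue={j}
  B3: def={y} ue={j}
  B4: def={s} ue={j}

Backward fixpoint:
  B0 li=∅ lo={j}
  B1 li={j} lo={j}
  B2 li={j} lo={j}
  B3 li={j} lo={j}
  B4 li={j} lo=∅

Conflict graph:
  a↔{j}
  j↔{a,s,y}
  s↔{j,y}
  y↔{j,s}

N(y) = ["j", "s"]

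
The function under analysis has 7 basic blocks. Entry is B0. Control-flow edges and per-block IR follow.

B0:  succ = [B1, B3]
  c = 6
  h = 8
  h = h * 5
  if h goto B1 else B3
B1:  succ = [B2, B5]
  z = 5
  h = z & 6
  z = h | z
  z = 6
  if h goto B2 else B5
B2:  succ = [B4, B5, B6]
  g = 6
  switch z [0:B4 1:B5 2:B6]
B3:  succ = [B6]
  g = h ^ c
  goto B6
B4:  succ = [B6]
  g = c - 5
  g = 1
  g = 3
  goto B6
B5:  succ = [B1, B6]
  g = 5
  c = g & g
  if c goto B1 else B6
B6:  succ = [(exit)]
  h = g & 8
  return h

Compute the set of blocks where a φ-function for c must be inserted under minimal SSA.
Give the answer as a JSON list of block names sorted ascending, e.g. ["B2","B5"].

idom tree: B1←B0 B2←B1 B3←B0 B4←B2 B5←B1 B6←B0
Dom∩ at merges:
  B1: preds {B0,B5}: {B0} ∩ {B0,B1,B5} = {B0}; idom=B0
  B5: preds {B1,B2}: {B0,B1} ∩ {B0,B1,B2} = {B0,B1}; idom=B1
  B6: preds {B2,B3,B4,B5}: {B0,B1,B2} ∩ {B0,B3} ∩ {B0,B1,B2,B4} ∩ {B0,B1,B5} = {B0}; idom=B0

DF walk-up:
  B1←B0: walk · to B0
  B1←B5: walk B5→B1 to B0
  B5←B1: walk · to B1
  B5←B2: walk B2 to B1
  B6←B2: walk B2→B1 to B0
  B6←B3: walk B3 to B0
  B6←B4: walk B4→B2→B1 to B0
  B6←B5: walk B5→B1 to B0
  B0 → ∅
  B1 → {B1,B6}
  B2 → {B5,B6}
  B3 → {B6}
  B4 → {B6}
  B5 → {B1,B6}
  B6 → ∅

φ for c: defs {B0,B5}
  DF⁺ = {B1,B6}

Answer: ["B1", "B6"]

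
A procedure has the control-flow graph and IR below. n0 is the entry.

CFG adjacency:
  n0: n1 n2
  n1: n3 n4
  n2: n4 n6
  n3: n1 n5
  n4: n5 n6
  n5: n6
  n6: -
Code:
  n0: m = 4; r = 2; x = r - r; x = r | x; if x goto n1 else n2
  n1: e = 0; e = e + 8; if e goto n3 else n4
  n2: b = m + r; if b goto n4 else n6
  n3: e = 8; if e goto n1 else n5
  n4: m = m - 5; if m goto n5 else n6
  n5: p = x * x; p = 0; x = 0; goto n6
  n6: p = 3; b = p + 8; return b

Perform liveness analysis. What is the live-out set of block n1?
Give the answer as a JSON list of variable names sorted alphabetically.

Answer: ["m", "x"]

Derivation:
def/use:
  n0 def {m,r,x} use ∅
  n1 def {e} use ∅
  n2 def {b} use {m,r}
  n3 def {e} use ∅
  n4 def {m} use {m}
  n5 def {p,x} use {x}
  n6 def {b,p} use ∅

Liveness:
  n0: in=∅ out={m,r,x}
  n1: in={m,x} out={m,x}
  n2: in={m,r,x} out={m,x}
  n3: in={m,x} out={m,x}
  n4: in={m,x} out={x}
  n5: in={x} out=∅
  n6: in=∅ out=∅

live-out(n1) = ["m", "x"]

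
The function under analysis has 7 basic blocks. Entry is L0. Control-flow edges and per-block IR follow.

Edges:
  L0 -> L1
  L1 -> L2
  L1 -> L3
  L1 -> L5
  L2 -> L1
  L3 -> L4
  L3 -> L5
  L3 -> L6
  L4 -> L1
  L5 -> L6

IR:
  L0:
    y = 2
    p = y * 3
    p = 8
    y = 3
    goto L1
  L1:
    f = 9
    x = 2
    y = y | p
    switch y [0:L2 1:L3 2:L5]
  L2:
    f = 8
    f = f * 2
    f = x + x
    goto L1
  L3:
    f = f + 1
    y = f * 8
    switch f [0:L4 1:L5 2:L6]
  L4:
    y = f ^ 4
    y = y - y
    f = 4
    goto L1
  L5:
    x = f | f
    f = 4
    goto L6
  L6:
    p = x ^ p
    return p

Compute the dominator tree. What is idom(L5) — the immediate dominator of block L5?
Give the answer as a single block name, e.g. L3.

Answer: L1

Analysis:
idom tree: L1←L0 L2←L1 L3←L1 L4←L3 L5←L1 L6←L1
Dom at joins:
  L1: preds {L0,L2,L4}: {L0} ∩ {L0,L1,L2} ∩ {L0,L1,L3,L4} = {L0}; idom=L0
  L5: preds {L1,L3}: {L0,L1} ∩ {L0,L1,L3} = {L0,L1}; idom=L1
  L6: preds {L3,L5}: {L0,L1,L3} ∩ {L0,L1,L5} = {L0,L1}; idom=L1

idom(L5) = L1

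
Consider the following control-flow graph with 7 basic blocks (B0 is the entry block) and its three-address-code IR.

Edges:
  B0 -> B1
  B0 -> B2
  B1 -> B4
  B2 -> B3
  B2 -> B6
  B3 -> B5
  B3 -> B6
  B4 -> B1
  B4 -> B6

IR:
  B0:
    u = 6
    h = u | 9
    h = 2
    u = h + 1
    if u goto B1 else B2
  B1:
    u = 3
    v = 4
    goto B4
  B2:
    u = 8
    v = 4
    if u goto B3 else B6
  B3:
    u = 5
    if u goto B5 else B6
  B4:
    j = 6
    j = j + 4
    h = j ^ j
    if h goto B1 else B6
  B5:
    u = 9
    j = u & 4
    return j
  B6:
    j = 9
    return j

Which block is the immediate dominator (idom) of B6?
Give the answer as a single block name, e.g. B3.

idom tree: B1←B0 B2←B0 B3←B2 B4←B1 B5←B3 B6←B0
Dom∩ at merges:
  B1: preds {B0,B4}: {B0} ∩ {B0,B1,B4} = {B0}; idom=B0
  B6: preds {B2,B3,B4}: {B0,B2} ∩ {B0,B2,B3} ∩ {B0,B1,B4} = {B0}; idom=B0

idom(B6) = B0

Answer: B0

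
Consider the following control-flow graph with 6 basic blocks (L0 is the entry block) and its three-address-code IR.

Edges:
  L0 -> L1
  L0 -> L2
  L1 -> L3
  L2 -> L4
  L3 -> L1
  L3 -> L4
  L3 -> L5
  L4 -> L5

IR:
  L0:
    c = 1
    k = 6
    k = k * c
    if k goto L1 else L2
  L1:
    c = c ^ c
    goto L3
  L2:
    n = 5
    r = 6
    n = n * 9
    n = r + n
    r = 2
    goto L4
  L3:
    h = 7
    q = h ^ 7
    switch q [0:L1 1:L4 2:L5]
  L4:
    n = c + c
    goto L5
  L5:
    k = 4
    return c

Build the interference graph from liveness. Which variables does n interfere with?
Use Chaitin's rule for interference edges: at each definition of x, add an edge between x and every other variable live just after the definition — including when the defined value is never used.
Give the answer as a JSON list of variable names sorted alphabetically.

Per-block:
  L0 def {c,k} use ∅
  L1 def {c} use {c}
  L2 def {n,r} use ∅
  L3 def {h,q} use ∅
  L4 def {n} use {c}
  L5 def {k} use {c}

Backward fixpoint:
  L0: in=∅ out={c}
  L1: in={c} out={c}
  L2: in={c} out={c}
  L3: in={c} out={c}
  L4: in={c} out={c}
  L5: in={c} out=∅

Interfere edges:
  c↔{h,k,n,q,r}
  h↔{c}
  k↔{c}
  n↔{c,r}
  q↔{c}
  r↔{c,n}

N(n) = ["c", "r"]

Answer: ["c", "r"]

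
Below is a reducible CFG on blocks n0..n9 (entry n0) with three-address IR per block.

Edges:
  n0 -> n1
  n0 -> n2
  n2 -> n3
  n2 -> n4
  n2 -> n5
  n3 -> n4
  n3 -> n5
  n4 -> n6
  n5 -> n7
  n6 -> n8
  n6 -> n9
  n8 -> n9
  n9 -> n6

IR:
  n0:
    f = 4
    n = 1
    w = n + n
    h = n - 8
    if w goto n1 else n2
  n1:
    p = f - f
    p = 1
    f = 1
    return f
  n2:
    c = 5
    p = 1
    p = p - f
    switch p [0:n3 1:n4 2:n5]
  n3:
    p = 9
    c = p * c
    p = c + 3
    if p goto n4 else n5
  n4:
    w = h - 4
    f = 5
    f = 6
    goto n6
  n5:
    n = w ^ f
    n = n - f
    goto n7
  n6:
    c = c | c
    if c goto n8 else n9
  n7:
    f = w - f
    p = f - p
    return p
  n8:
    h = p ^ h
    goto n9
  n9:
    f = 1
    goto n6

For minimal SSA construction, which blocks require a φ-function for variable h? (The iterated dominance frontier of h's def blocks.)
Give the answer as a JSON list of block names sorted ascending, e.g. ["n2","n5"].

Answer: ["n6", "n9"]

Working:
idom tree: n1←n0 n2←n0 n3←n2 n4←n2 n5←n2 n6←n4 n7←n5 n8←n6 n9←n6
Join-block Dom:
  n4: preds {n2,n3}: {n0,n2} ∩ {n0,n2,n3} = {n0,n2}; idom=n2
  n5: preds {n2,n3}: {n0,n2} ∩ {n0,n2,n3} = {n0,n2}; idom=n2
  n6: preds {n4,n9}: {n0,n2,n4} ∩ {n0,n2,n4,n6,n9} = {n0,n2,n4}; idom=n4
  n9: preds {n6,n8}: {n0,n2,n4,n6} ∩ {n0,n2,n4,n6,n8} = {n0,n2,n4,n6}; idom=n6

DF derivation:
  join n4 pred n2: · stop@n2
  join n4 pred n3: n3 stop@n2
  join n5 pred n2: · stop@n2
  join n5 pred n3: n3 stop@n2
  join n6 pred n4: · stop@n4
  join n6 pred n9: n9→n6 stop@n4
  join n9 pred n6: · stop@n6
  join n9 pred n8: n8 stop@n6
  n0: DF=∅
  n1: DF=∅
  n2: DF=∅
  n3: DF={n4,n5}
  n4: DF=∅
  n5: DF=∅
  n6: DF={n6}
  n7: DF=∅
  n8: DF={n9}
  n9: DF={n6}

φ for h: defs {n0,n8}
  DF⁺ = {n6,n9}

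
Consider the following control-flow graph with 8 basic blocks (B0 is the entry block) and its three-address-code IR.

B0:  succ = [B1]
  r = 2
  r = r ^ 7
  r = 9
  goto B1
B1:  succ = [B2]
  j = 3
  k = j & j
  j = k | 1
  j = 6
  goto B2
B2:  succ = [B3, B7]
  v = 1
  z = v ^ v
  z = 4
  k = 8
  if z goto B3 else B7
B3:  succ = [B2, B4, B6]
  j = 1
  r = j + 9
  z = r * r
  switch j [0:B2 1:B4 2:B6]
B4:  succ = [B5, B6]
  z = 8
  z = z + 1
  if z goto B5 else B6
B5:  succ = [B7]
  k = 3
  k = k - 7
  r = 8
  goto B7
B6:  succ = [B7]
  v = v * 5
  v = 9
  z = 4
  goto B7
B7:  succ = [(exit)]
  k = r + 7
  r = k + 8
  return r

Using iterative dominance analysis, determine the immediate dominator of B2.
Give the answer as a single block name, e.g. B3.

idom tree: B1←B0 B2←B1 B3←B2 B4←B3 B5←B4 B6←B3 B7←B2
Dom at joins:
  B2: preds {B1,B3}: {B0,B1} ∩ {B0,B1,B2,B3} = {B0,B1}; idom=B1
  B6: preds {B3,B4}: {B0,B1,B2,B3} ∩ {B0,B1,B2,B3,B4} = {B0,B1,B2,B3}; idom=B3
  B7: preds {B2,B5,B6}: {B0,B1,B2} ∩ {B0,B1,B2,B3,B4,B5} ∩ {B0,B1,B2,B3,B6} = {B0,B1,B2}; idom=B2

idom(B2) = B1

Answer: B1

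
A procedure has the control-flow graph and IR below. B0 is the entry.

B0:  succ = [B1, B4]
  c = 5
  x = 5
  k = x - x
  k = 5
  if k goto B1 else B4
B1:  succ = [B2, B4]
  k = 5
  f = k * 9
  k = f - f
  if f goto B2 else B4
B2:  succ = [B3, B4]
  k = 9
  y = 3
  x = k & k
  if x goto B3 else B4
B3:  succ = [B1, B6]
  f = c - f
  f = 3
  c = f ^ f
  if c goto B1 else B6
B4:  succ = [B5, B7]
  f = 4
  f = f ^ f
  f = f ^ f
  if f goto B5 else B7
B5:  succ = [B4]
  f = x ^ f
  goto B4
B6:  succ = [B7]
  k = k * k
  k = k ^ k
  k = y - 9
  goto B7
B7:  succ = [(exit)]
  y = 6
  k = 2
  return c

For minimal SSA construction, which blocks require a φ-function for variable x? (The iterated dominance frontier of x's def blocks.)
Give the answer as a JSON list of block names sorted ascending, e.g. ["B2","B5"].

Answer: ["B1", "B4", "B7"]

Analysis:
idom tree: B1←B0 B2←B1 B3←B2 B4←B0 B5←B4 B6←B3 B7←B0
Join-block Dom:
  B1: preds {B0,B3}: {B0} ∩ {B0,B1,B2,B3} = {B0}; idom=B0
  B4: preds {B0,B1,B2,B5}: {B0} ∩ {B0,B1} ∩ {B0,B1,B2} ∩ {B0,B4,B5} = {B0}; idom=B0
  B7: preds {B4,B6}: {B0,B4} ∩ {B0,B1,B2,B3,B6} = {B0}; idom=B0

DF derivation:
  join B1 pred B0: · stop@B0
  join B1 pred B3: B3→B2→B1 stop@B0
  join B4 pred B0: · stop@B0
  join B4 pred B1: B1 stop@B0
  join B4 pred B2: B2→B1 stop@B0
  join B4 pred B5: B5→B4 stop@B0
  join B7 pred B4: B4 stop@B0
  join B7 pred B6: B6→B3→B2→B1 stop@B0
  DF(B0)=∅
  DF(B1)={B1,B4,B7}
  DF(B2)={B1,B4,B7}
  DF(B3)={B1,B7}
  DF(B4)={B4,B7}
  DF(B5)={B4}
  DF(B6)={B7}
  DF(B7)=∅

φ for x: defs {B0,B2}
  DF⁺ = {B1,B4,B7}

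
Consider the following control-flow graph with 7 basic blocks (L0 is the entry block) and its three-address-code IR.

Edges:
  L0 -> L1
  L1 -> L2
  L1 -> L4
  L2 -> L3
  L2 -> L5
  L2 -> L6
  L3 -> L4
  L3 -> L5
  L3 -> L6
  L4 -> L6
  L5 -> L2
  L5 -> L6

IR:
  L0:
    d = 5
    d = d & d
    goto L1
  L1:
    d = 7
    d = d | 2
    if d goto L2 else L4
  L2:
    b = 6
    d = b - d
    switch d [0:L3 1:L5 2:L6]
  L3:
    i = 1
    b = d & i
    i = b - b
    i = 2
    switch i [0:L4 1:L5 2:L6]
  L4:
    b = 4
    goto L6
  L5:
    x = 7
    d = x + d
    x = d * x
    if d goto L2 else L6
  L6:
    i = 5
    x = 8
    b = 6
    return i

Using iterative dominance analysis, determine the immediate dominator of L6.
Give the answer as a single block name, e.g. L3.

idom tree: L1←L0 L2←L1 L3←L2 L4←L1 L5←L2 L6←L1
Dom∩ at merges:
  L2: preds {L1,L5}: {L0,L1} ∩ {L0,L1,L2,L5} = {L0,L1}; idom=L1
  L4: preds {L1,L3}: {L0,L1} ∩ {L0,L1,L2,L3} = {L0,L1}; idom=L1
  L5: preds {L2,L3}: {L0,L1,L2} ∩ {L0,L1,L2,L3} = {L0,L1,L2}; idom=L2
  L6: preds {L2,L3,L4,L5}: {L0,L1,L2} ∩ {L0,L1,L2,L3} ∩ {L0,L1,L4} ∩ {L0,L1,L2,L5} = {L0,L1}; idom=L1

idom(L6) = L1

Answer: L1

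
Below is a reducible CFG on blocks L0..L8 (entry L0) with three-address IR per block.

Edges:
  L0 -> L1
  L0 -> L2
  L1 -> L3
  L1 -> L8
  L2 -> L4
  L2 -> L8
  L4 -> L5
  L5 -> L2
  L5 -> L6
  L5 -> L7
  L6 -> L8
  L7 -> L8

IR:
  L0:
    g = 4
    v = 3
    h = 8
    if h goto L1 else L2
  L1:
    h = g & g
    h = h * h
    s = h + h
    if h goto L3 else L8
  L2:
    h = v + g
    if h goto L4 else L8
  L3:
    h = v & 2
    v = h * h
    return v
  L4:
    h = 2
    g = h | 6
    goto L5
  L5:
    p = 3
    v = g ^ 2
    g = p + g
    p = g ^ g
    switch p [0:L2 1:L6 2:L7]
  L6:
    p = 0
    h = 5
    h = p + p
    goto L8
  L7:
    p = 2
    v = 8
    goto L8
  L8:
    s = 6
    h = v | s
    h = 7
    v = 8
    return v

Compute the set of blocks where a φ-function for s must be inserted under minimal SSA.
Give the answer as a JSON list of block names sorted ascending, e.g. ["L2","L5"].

Answer: ["L8"]

Working:
idom tree: L1←L0 L2←L0 L3←L1 L4←L2 L5←L4 L6←L5 L7←L5 L8←L0
Dom∩ at merges:
  L2: preds {L0,L5}: {L0} ∩ {L0,L2,L4,L5} = {L0}; idom=L0
  L8: preds {L1,L2,L6,L7}: {L0,L1} ∩ {L0,L2} ∩ {L0,L2,L4,L5,L6} ∩ {L0,L2,L4,L5,L7} = {L0}; idom=L0

DF derivation:
  L2←L0: walk · to L0
  L2←L5: walk L5→L4→L2 to L0
  L8←L1: walk L1 to L0
  L8←L2: walk L2 to L0
  L8←L6: walk L6→L5→L4→L2 to L0
  L8←L7: walk L7→L5→L4→L2 to L0
  L0: DF=∅
  L1: DF={L8}
  L2: DF={L2,L8}
  L3: DF=∅
  L4: DF={L2,L8}
  L5: DF={L2,L8}
  L6: DF={L8}
  L7: DF={L8}
  L8: DF=∅

φ for s: defs {L1,L8}
  DF⁺ = {L8}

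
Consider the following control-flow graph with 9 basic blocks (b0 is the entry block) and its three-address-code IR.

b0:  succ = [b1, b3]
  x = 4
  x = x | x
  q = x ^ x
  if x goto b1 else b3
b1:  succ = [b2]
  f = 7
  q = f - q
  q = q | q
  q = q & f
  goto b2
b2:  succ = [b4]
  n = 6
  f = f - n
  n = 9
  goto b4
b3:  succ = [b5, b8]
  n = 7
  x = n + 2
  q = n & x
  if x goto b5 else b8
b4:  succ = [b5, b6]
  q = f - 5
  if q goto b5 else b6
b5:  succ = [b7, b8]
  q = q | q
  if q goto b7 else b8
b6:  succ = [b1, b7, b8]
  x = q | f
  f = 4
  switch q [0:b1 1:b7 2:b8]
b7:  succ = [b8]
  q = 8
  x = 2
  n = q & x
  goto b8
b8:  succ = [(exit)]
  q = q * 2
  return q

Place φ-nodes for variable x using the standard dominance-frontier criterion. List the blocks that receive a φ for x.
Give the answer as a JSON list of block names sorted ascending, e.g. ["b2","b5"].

Answer: ["b1", "b5", "b7", "b8"]

Derivation:
idom tree: b1←b0 b2←b1 b3←b0 b4←b2 b5←b0 b6←b4 b7←b0 b8←b0
Join-block Dom:
  b1: preds {b0,b6}: {b0} ∩ {b0,b1,b2,b4,b6} = {b0}; idom=b0
  b5: preds {b3,b4}: {b0,b3} ∩ {b0,b1,b2,b4} = {b0}; idom=b0
  b7: preds {b5,b6}: {b0,b5} ∩ {b0,b1,b2,b4,b6} = {b0}; idom=b0
  b8: preds {b3,b5,b6,b7}: {b0,b3} ∩ {b0,b5} ∩ {b0,b1,b2,b4,b6} ∩ {b0,b7} = {b0}; idom=b0

DF walk-up:
  join b1 pred b0: · stop@b0
  join b1 pred b6: b6→b4→b2→b1 stop@b0
  join b5 pred b3: b3 stop@b0
  join b5 pred b4: b4→b2→b1 stop@b0
  join b7 pred b5: b5 stop@b0
  join b7 pred b6: b6→b4→b2→b1 stop@b0
  join b8 pred b3: b3 stop@b0
  join b8 pred b5: b5 stop@b0
  join b8 pred b6: b6→b4→b2→b1 stop@b0
  join b8 pred b7: b7 stop@b0
  b0 → ∅
  b1 → {b1,b5,b7,b8}
  b2 → {b1,b5,b7,b8}
  b3 → {b5,b8}
  b4 → {b1,b5,b7,b8}
  b5 → {b7,b8}
  b6 → {b1,b7,b8}
  b7 → {b8}
  b8 → ∅

φ for x: defs {b0,b3,b6,b7}
  DF⁺ = {b1,b5,b7,b8}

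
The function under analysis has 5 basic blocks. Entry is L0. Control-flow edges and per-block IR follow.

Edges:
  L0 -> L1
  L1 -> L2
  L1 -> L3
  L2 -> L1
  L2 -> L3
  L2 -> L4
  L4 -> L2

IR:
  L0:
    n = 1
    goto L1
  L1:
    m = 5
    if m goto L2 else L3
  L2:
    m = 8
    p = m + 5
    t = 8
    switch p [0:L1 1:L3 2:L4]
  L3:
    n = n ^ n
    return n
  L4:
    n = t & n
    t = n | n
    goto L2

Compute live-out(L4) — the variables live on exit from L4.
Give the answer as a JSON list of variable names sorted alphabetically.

Per-block:
  L0 def {n} use ∅
  L1 def {m} use ∅
  L2 def {m,p,t} use ∅
  L3 def {n} use {n}
  L4 def {n,t} use {n,t}

Backward fixpoint:
  L0 li=∅ lo={n}
  L1 li={n} lo={n}
  L2 li={n} lo={n,t}
  L3 li={n} lo=∅
  L4 li={n,t} lo={n}

live-out(L4) = ["n"]

Answer: ["n"]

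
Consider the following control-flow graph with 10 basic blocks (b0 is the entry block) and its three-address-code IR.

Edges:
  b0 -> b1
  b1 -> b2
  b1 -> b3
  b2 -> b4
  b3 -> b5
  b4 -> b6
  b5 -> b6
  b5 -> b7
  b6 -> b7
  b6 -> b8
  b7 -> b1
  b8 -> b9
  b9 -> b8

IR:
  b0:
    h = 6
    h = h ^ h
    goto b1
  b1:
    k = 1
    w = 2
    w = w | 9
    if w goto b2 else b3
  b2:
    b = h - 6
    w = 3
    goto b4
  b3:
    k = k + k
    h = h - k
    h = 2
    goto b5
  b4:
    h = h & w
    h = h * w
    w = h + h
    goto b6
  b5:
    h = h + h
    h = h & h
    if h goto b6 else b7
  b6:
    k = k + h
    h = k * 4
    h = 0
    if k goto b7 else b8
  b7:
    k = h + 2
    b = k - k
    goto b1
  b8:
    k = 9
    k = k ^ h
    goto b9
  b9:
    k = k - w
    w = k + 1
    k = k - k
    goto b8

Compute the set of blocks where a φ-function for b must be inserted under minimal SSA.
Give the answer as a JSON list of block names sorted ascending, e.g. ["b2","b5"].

Answer: ["b1", "b6", "b7"]

Analysis:
idom tree: b1←b0 b2←b1 b3←b1 b4←b2 b5←b3 b6←b1 b7←b1 b8←b6 b9←b8
Join-block Dom:
  b1: preds {b0,b7}: {b0} ∩ {b0,b1,b7} = {b0}; idom=b0
  b6: preds {b4,b5}: {b0,b1,b2,b4} ∩ {b0,b1,b3,b5} = {b0,b1}; idom=b1
  b7: preds {b5,b6}: {b0,b1,b3,b5} ∩ {b0,b1,b6} = {b0,b1}; idom=b1
  b8: preds {b6,b9}: {b0,b1,b6} ∩ {b0,b1,b6,b8,b9} = {b0,b1,b6}; idom=b6

DF walk-up:
  join b1 pred b0: · stop@b0
  join b1 pred b7: b7→b1 stop@b0
  join b6 pred b4: b4→b2 stop@b1
  join b6 pred b5: b5→b3 stop@b1
  join b7 pred b5: b5→b3 stop@b1
  join b7 pred b6: b6 stop@b1
  join b8 pred b6: · stop@b6
  join b8 pred b9: b9→b8 stop@b6
  b0 → ∅
  b1 → {b1}
  b2 → {b6}
  b3 → {b6,b7}
  b4 → {b6}
  b5 → {b6,b7}
  b6 → {b7}
  b7 → {b1}
  b8 → {b8}
  b9 → {b8}

φ for b: defs {b2,b7}
  DF⁺ = {b1,b6,b7}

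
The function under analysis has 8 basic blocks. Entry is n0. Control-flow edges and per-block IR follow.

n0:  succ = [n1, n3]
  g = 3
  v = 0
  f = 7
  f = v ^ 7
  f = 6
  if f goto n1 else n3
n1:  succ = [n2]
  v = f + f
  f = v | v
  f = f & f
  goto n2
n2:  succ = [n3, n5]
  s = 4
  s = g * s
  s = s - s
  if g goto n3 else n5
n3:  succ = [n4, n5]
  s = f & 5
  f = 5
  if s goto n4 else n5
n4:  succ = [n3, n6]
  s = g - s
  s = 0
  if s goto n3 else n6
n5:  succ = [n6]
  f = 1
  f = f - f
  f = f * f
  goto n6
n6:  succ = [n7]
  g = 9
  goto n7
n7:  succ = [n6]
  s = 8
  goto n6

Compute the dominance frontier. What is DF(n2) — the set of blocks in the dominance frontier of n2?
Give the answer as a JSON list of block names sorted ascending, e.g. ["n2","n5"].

idom tree: n1←n0 n2←n1 n3←n0 n4←n3 n5←n0 n6←n0 n7←n6
Dom∩ at merges:
  n3: preds {n0,n2,n4}: {n0} ∩ {n0,n1,n2} ∩ {n0,n3,n4} = {n0}; idom=n0
  n5: preds {n2,n3}: {n0,n1,n2} ∩ {n0,n3} = {n0}; idom=n0
  n6: preds {n4,n5,n7}: {n0,n3,n4} ∩ {n0,n5} ∩ {n0,n6,n7} = {n0}; idom=n0

DF walk-up:
  join n3 pred n0: · stop@n0
  join n3 pred n2: n2→n1 stop@n0
  join n3 pred n4: n4→n3 stop@n0
  join n5 pred n2: n2→n1 stop@n0
  join n5 pred n3: n3 stop@n0
  join n6 pred n4: n4→n3 stop@n0
  join n6 pred n5: n5 stop@n0
  join n6 pred n7: n7→n6 stop@n0
  n0: DF=∅
  n1: DF={n3,n5}
  n2: DF={n3,n5}
  n3: DF={n3,n5,n6}
  n4: DF={n3,n6}
  n5: DF={n6}
  n6: DF={n6}
  n7: DF={n6}

DF(n2) = ["n3", "n5"]

Answer: ["n3", "n5"]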